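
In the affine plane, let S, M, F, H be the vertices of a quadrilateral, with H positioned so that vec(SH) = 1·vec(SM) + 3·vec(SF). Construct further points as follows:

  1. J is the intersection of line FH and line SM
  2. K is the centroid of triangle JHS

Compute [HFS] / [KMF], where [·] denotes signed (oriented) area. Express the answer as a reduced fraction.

Set S = (0, 0), M = (1, 0), F = (0, 1), H = (1, 3); any affine frame gives the same invariant.
1. J is the intersection of line FH and line SM ⇒ J = (-1/2, 0)
2. K is the centroid of triangle JHS ⇒ K = (1/6, 1)
2·[HFS] = 1, 2·[KMF] = -1/6
[HFS]:[KMF] = 1:-1/6 = -6

[HFS]:[KMF] = -6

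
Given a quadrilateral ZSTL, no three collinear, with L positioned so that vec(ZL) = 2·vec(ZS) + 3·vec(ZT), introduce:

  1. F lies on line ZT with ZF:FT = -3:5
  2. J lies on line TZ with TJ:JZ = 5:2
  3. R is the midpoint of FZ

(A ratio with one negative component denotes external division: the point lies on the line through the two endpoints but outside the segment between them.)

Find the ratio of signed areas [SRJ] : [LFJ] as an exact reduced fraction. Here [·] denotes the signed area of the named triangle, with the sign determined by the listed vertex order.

Choose coordinates Z = (0, 0), S = (1, 0), T = (0, 1), L = (2, 3).
1. F lies on line ZT with ZF:FT = -3:5 ⇒ F = (0, -3/2)
2. J lies on line TZ with TJ:JZ = 5:2 ⇒ J = (0, 2/7)
3. R is the midpoint of FZ ⇒ R = (0, -3/4)
2·[SRJ] = -29/28, 2·[LFJ] = -25/7
[SRJ]:[LFJ] = -29/28:-25/7 = 29/100

[SRJ]:[LFJ] = 29/100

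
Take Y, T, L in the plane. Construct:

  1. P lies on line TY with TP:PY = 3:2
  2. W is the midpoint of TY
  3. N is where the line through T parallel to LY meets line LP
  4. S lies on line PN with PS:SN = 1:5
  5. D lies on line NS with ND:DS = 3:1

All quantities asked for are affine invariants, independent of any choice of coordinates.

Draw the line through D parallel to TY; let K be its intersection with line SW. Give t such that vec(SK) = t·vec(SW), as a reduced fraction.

t = -5/4

Set Y = (0, 0), T = (1, 0), L = (0, 1); any affine frame gives the same invariant.
1. P lies on line TY with TP:PY = 3:2 ⇒ P = (2/5, 0)
2. W is the midpoint of TY ⇒ W = (1/2, 0)
3. N is where the line through T parallel to LY meets line LP ⇒ N = (1, -3/2)
4. S lies on line PN with PS:SN = 1:5 ⇒ S = (1/2, -1/4)
5. D lies on line NS with ND:DS = 3:1 ⇒ D = (5/8, -9/16)
through D parallel to TY: direction (-1, 0); meets SW at K = (1/2, -9/16)
K = S + t·(W−S) with t = -5/4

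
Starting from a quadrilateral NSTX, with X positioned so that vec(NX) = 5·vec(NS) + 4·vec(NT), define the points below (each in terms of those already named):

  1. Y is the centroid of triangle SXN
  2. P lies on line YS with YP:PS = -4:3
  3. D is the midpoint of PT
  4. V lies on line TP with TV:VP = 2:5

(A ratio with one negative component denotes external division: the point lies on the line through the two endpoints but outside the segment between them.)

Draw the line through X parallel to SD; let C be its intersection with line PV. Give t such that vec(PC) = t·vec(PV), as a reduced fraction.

Choose coordinates N = (0, 0), S = (1, 0), T = (0, 1), X = (5, 4).
1. Y is the centroid of triangle SXN ⇒ Y = (2, 4/3)
2. P lies on line YS with YP:PS = -4:3 ⇒ P = (-2, -4)
3. D is the midpoint of PT ⇒ D = (-1, -3/2)
4. V lies on line TP with TV:VP = 2:5 ⇒ V = (-4/7, -3/7)
through X parallel to SD: direction (-2, -3/2); meets PV at C = (-3/7, -1/14)
C = P + t·(V−P) with t = 11/10

t = 11/10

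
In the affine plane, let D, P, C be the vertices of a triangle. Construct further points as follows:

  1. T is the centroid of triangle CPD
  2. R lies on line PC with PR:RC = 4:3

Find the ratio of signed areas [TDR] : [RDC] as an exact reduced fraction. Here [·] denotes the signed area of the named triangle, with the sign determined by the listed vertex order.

[TDR]:[RDC] = 1/9

Assign D = (0, 0), P = (1, 0), C = (0, 1) — the answer is frame-independent, so this choice is without loss of generality.
1. T is the centroid of triangle CPD ⇒ T = (1/3, 1/3)
2. R lies on line PC with PR:RC = 4:3 ⇒ R = (3/7, 4/7)
2·[TDR] = -1/21, 2·[RDC] = -3/7
[TDR]:[RDC] = -1/21:-3/7 = 1/9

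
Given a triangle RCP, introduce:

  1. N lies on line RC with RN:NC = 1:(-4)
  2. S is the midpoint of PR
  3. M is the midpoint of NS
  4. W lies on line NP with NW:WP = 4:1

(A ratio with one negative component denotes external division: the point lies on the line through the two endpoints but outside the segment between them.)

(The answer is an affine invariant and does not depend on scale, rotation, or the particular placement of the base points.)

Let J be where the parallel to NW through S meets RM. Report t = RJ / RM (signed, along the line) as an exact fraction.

Choose coordinates R = (0, 0), C = (1, 0), P = (0, 1).
1. N lies on line RC with RN:NC = 1:(-4) ⇒ N = (-1/3, 0)
2. S is the midpoint of PR ⇒ S = (0, 1/2)
3. M is the midpoint of NS ⇒ M = (-1/6, 1/4)
4. W lies on line NP with NW:WP = 4:1 ⇒ W = (-1/15, 4/5)
through S parallel to NW: direction (4/15, 4/5); meets RM at J = (-1/9, 1/6)
J = R + t·(M−R) with t = 2/3

t = 2/3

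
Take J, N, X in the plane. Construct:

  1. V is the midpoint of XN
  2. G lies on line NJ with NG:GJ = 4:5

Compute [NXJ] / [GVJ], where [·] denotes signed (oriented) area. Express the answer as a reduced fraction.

Work in coordinates with J = (0, 0), N = (1, 0), X = (0, 1).
1. V is the midpoint of XN ⇒ V = (1/2, 1/2)
2. G lies on line NJ with NG:GJ = 4:5 ⇒ G = (5/9, 0)
2·[NXJ] = 1, 2·[GVJ] = 5/18
[NXJ]:[GVJ] = 1:5/18 = 18/5

[NXJ]:[GVJ] = 18/5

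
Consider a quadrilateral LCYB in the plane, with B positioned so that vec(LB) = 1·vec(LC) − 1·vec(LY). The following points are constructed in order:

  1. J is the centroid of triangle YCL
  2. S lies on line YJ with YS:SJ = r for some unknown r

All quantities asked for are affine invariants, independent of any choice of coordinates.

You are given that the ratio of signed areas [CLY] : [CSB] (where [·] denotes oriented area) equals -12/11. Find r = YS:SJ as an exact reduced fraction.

Set L = (0, 0), C = (1, 0), Y = (0, 1), B = (1, -1); any affine frame gives the same invariant.
1. J is the centroid of triangle YCL ⇒ J = (1/3, 1/3)
2. With YS:SJ = r, write λ = r/(r+1) so S = Y + λ·(J−Y); S is affine-linear in λ
Every point depending on S is an affine combination of S and λ-independent points, so each such coordinate is linear in λ; the λ² term in each signed area is a multiple of (J−Y)×(J−Y) = 0, so 2·[CLY] and 2·[CSB] are each linear in λ. Evaluating at λ=0 and λ=1:
  2·[CLY] = -1,   2·[CSB] = -1/3·λ + 1
So [CLY]:[CSB] = (-1) / (-1/3·λ + 1). Setting this equal to -12/11:
  -1 = -12/11·(-1/3·λ + 1)  ⇒  λ = 1/4
Then r = λ/(1−λ) = (1/4)/(3/4) = 1/3. Check: with r = 1/3, S = (1/12, 5/6) and [CLY]:[CSB] = -12/11 as required.

r = 1/3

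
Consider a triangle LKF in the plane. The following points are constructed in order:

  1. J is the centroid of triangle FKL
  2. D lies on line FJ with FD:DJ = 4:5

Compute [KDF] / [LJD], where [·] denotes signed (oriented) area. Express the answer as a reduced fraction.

Set L = (0, 0), K = (1, 0), F = (0, 1); any affine frame gives the same invariant.
1. J is the centroid of triangle FKL ⇒ J = (1/3, 1/3)
2. D lies on line FJ with FD:DJ = 4:5 ⇒ D = (4/27, 19/27)
2·[KDF] = -4/27, 2·[LJD] = 5/27
[KDF]:[LJD] = -4/27:5/27 = -4/5

[KDF]:[LJD] = -4/5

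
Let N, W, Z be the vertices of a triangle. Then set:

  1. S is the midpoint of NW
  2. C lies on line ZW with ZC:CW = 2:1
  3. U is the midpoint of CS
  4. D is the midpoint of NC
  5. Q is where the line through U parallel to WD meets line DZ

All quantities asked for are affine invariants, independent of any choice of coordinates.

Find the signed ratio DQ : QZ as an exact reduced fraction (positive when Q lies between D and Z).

DQ:QZ = 1/11

Set N = (0, 0), W = (1, 0), Z = (0, 1); any affine frame gives the same invariant.
1. S is the midpoint of NW ⇒ S = (1/2, 0)
2. C lies on line ZW with ZC:CW = 2:1 ⇒ C = (2/3, 1/3)
3. U is the midpoint of CS ⇒ U = (7/12, 1/6)
4. D is the midpoint of NC ⇒ D = (1/3, 1/6)
5. Q is where the line through U parallel to WD meets line DZ ⇒ Q = (11/36, 17/72)
Q = D + t·(Z−D) with t = 1/12, so DQ:QZ = t:(1−t) = 1/12:11/12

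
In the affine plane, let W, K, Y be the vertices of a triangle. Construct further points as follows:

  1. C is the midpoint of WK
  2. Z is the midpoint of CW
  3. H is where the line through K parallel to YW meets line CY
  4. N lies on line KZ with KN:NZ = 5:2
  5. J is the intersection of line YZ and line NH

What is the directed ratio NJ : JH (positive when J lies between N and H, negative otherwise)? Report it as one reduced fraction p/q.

Assign W = (0, 0), K = (1, 0), Y = (0, 1) — the answer is frame-independent, so this choice is without loss of generality.
1. C is the midpoint of WK ⇒ C = (1/2, 0)
2. Z is the midpoint of CW ⇒ Z = (1/4, 0)
3. H is where the line through K parallel to YW meets line CY ⇒ H = (1, -1)
4. N lies on line KZ with KN:NZ = 5:2 ⇒ N = (13/28, 0)
5. J is the intersection of line YZ and line NH ⇒ J = (1/16, 3/4)
J = N + t·(H−N) with t = -3/4, so NJ:JH = t:(1−t) = -3/4:7/4

NJ:JH = -3/7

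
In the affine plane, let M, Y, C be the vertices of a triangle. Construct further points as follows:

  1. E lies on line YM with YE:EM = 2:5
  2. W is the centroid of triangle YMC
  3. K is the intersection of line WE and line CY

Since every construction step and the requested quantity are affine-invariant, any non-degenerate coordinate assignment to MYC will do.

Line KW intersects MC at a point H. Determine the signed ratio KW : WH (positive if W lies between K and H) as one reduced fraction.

KW:WH = 8

Set M = (0, 0), Y = (1, 0), C = (0, 1); any affine frame gives the same invariant.
1. E lies on line YM with YE:EM = 2:5 ⇒ E = (5/7, 0)
2. W is the centroid of triangle YMC ⇒ W = (1/3, 1/3)
3. K is the intersection of line WE and line CY ⇒ K = (3, -2)
line KW meets MC at H = (0, 5/8)
W = K + t·(H−K) with t = 8/9, so KW:WH = 8/9:1/9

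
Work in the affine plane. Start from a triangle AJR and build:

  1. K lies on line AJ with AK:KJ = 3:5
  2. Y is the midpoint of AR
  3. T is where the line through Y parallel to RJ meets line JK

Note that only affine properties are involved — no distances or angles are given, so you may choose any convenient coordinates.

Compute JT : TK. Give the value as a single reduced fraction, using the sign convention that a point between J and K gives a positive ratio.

JT:TK = 4

Assign A = (0, 0), J = (1, 0), R = (0, 1) — the answer is frame-independent, so this choice is without loss of generality.
1. K lies on line AJ with AK:KJ = 3:5 ⇒ K = (3/8, 0)
2. Y is the midpoint of AR ⇒ Y = (0, 1/2)
3. T is where the line through Y parallel to RJ meets line JK ⇒ T = (1/2, 0)
T = J + t·(K−J) with t = 4/5, so JT:TK = t:(1−t) = 4/5:1/5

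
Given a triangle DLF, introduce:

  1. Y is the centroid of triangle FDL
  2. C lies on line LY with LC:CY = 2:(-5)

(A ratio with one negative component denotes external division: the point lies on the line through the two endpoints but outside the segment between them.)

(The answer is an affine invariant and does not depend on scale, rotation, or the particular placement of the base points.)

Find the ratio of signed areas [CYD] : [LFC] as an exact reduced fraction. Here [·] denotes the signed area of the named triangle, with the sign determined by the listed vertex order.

[CYD]:[LFC] = -5/2

Work in coordinates with D = (0, 0), L = (1, 0), F = (0, 1).
1. Y is the centroid of triangle FDL ⇒ Y = (1/3, 1/3)
2. C lies on line LY with LC:CY = 2:(-5) ⇒ C = (13/9, -2/9)
2·[CYD] = 5/9, 2·[LFC] = -2/9
[CYD]:[LFC] = 5/9:-2/9 = -5/2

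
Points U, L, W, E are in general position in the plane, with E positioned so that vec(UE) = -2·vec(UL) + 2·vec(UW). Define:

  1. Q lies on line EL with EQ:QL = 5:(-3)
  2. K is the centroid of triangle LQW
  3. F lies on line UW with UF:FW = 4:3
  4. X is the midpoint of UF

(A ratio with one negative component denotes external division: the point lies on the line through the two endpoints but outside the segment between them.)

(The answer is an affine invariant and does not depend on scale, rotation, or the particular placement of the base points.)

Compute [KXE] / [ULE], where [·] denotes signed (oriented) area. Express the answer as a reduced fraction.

[KXE]:[ULE] = -19/21

Set U = (0, 0), L = (1, 0), W = (0, 1), E = (-2, 2); any affine frame gives the same invariant.
1. Q lies on line EL with EQ:QL = 5:(-3) ⇒ Q = (11/2, -3)
2. K is the centroid of triangle LQW ⇒ K = (13/6, -2/3)
3. F lies on line UW with UF:FW = 4:3 ⇒ F = (0, 4/7)
4. X is the midpoint of UF ⇒ X = (0, 2/7)
2·[KXE] = -38/21, 2·[ULE] = 2
[KXE]:[ULE] = -38/21:2 = -19/21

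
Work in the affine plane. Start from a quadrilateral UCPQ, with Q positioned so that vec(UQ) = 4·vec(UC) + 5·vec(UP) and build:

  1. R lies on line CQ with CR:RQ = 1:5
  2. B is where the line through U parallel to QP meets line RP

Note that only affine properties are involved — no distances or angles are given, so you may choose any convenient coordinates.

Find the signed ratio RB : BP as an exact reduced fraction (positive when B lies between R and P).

RB:BP = 2/3

Work in coordinates with U = (0, 0), C = (1, 0), P = (0, 1), Q = (4, 5).
1. R lies on line CQ with CR:RQ = 1:5 ⇒ R = (3/2, 5/6)
2. B is where the line through U parallel to QP meets line RP ⇒ B = (9/10, 9/10)
B = R + t·(P−R) with t = 2/5, so RB:BP = t:(1−t) = 2/5:3/5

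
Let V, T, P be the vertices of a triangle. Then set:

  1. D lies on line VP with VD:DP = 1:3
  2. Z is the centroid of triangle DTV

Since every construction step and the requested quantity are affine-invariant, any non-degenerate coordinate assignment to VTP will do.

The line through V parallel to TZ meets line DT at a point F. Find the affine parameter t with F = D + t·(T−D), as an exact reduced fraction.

t = 2

Work in coordinates with V = (0, 0), T = (1, 0), P = (0, 1).
1. D lies on line VP with VD:DP = 1:3 ⇒ D = (0, 1/4)
2. Z is the centroid of triangle DTV ⇒ Z = (1/3, 1/12)
through V parallel to TZ: direction (-2/3, 1/12); meets DT at F = (2, -1/4)
F = D + t·(T−D) with t = 2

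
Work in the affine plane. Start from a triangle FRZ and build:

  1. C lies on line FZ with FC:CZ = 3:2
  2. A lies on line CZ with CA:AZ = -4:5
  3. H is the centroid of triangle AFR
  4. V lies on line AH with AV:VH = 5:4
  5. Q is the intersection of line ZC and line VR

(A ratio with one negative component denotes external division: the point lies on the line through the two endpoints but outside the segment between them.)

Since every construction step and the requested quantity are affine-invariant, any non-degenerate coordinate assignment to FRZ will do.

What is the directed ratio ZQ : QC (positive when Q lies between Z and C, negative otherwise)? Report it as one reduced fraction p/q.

Assign F = (0, 0), R = (1, 0), Z = (0, 1) — the answer is frame-independent, so this choice is without loss of generality.
1. C lies on line FZ with FC:CZ = 3:2 ⇒ C = (0, 3/5)
2. A lies on line CZ with CA:AZ = -4:5 ⇒ A = (0, -1)
3. H is the centroid of triangle AFR ⇒ H = (1/3, -1/3)
4. V lies on line AH with AV:VH = 5:4 ⇒ V = (5/27, -17/27)
5. Q is the intersection of line ZC and line VR ⇒ Q = (0, -17/22)
Q = Z + t·(C−Z) with t = 195/44, so ZQ:QC = t:(1−t) = 195/44:-151/44

ZQ:QC = -195/151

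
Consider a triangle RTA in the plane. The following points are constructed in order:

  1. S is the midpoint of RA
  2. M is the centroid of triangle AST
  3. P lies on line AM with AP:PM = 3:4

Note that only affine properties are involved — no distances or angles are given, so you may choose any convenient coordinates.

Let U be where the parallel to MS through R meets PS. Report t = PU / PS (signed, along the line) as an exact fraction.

t = 11/4

Choose coordinates R = (0, 0), T = (1, 0), A = (0, 1).
1. S is the midpoint of RA ⇒ S = (0, 1/2)
2. M is the centroid of triangle AST ⇒ M = (1/3, 1/2)
3. P lies on line AM with AP:PM = 3:4 ⇒ P = (1/7, 11/14)
through R parallel to MS: direction (-1/3, 0); meets PS at U = (-1/4, 0)
U = P + t·(S−P) with t = 11/4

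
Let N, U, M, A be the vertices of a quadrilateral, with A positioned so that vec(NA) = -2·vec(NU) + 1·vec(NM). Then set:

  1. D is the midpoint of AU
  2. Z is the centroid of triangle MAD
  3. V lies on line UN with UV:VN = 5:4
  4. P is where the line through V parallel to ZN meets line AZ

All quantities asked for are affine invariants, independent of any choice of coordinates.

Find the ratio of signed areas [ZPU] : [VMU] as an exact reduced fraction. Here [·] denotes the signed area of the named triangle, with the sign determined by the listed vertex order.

Assign N = (0, 0), U = (1, 0), M = (0, 1), A = (-2, 1) — the answer is frame-independent, so this choice is without loss of generality.
1. D is the midpoint of AU ⇒ D = (-1/2, 1/2)
2. Z is the centroid of triangle MAD ⇒ Z = (-5/6, 5/6)
3. V lies on line UN with UV:VN = 5:4 ⇒ V = (4/9, 0)
4. P is where the line through V parallel to ZN meets line AZ ⇒ P = (-17/54, 41/54)
2·[ZPU] = -8/27, 2·[VMU] = -5/9
[ZPU]:[VMU] = -8/27:-5/9 = 8/15

[ZPU]:[VMU] = 8/15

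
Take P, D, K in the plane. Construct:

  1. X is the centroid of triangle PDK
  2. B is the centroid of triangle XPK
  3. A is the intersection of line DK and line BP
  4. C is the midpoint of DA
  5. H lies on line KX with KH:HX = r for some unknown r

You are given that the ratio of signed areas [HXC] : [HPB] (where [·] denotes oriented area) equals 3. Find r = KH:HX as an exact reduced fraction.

r = 2/5

Set P = (0, 0), D = (1, 0), K = (0, 1); any affine frame gives the same invariant.
1. X is the centroid of triangle PDK ⇒ X = (1/3, 1/3)
2. B is the centroid of triangle XPK ⇒ B = (1/9, 4/9)
3. A is the intersection of line DK and line BP ⇒ A = (1/5, 4/5)
4. C is the midpoint of DA ⇒ C = (3/5, 2/5)
5. With KH:HX = r, write λ = r/(r+1) so H = K + λ·(X−K); H is affine-linear in λ
Every point depending on H is an affine combination of H and λ-independent points, so each such coordinate is linear in λ; the λ² term in each signed area is a multiple of (X−K)×(X−K) = 0, so 2·[HXC] and 2·[HPB] are each linear in λ. Evaluating at λ=0 and λ=1:
  2·[HXC] = -1/5·λ + 1/5,   2·[HPB] = -2/9·λ + 1/9
So [HXC]:[HPB] = (-1/5·λ + 1/5) / (-2/9·λ + 1/9). Setting this equal to 3:
  -1/5·λ + 1/5 = 3·(-2/9·λ + 1/9)  ⇒  λ = 2/7
Then r = λ/(1−λ) = (2/7)/(5/7) = 2/5. Check: with r = 2/5, H = (2/21, 17/21) and [HXC]:[HPB] = 3 as required.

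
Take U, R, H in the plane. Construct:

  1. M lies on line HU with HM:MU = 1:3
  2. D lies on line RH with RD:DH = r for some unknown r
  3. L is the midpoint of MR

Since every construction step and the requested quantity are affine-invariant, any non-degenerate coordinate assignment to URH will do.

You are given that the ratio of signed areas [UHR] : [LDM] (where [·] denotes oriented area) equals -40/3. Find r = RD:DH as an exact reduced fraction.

Work in coordinates with U = (0, 0), R = (1, 0), H = (0, 1).
1. M lies on line HU with HM:MU = 1:3 ⇒ M = (0, 3/4)
2. With RD:DH = r, write λ = r/(r+1) so D = R + λ·(H−R); D is affine-linear in λ
3. L is the midpoint of MR ⇒ L = (1/2, 3/8)
Every point depending on D is an affine combination of D and λ-independent points, so each such coordinate is linear in λ; the λ² term in each signed area is a multiple of (H−R)×(H−R) = 0, so 2·[UHR] and 2·[LDM] are each linear in λ. Evaluating at λ=0 and λ=1:
  2·[UHR] = -1,   2·[LDM] = 1/8·λ
So [UHR]:[LDM] = (-1) / (1/8·λ). Setting this equal to -40/3:
  -1 = -40/3·(1/8·λ)  ⇒  λ = 3/5
Then r = λ/(1−λ) = (3/5)/(2/5) = 3/2. Check: with r = 3/2, D = (2/5, 3/5) and [UHR]:[LDM] = -40/3 as required.

r = 3/2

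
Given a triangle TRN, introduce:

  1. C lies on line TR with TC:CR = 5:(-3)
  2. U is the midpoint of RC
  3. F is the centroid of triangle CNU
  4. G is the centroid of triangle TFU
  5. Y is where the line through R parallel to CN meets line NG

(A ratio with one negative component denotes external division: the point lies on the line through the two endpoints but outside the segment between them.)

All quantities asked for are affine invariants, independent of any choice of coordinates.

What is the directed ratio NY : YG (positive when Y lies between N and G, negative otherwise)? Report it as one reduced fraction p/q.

Work in coordinates with T = (0, 0), R = (1, 0), N = (0, 1).
1. C lies on line TR with TC:CR = 5:(-3) ⇒ C = (5/2, 0)
2. U is the midpoint of RC ⇒ U = (7/4, 0)
3. F is the centroid of triangle CNU ⇒ F = (17/12, 1/3)
4. G is the centroid of triangle TFU ⇒ G = (19/18, 1/9)
5. Y is where the line through R parallel to CN meets line NG ⇒ Y = (19/14, -1/7)
Y = N + t·(G−N) with t = 9/7, so NY:YG = t:(1−t) = 9/7:-2/7

NY:YG = -9/2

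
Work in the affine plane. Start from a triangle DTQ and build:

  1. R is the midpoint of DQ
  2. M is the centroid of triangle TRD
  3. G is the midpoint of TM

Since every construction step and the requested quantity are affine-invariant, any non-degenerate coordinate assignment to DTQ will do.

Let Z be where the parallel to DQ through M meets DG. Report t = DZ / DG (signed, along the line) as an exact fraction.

t = 1/2

Set D = (0, 0), T = (1, 0), Q = (0, 1); any affine frame gives the same invariant.
1. R is the midpoint of DQ ⇒ R = (0, 1/2)
2. M is the centroid of triangle TRD ⇒ M = (1/3, 1/6)
3. G is the midpoint of TM ⇒ G = (2/3, 1/12)
through M parallel to DQ: direction (0, 1); meets DG at Z = (1/3, 1/24)
Z = D + t·(G−D) with t = 1/2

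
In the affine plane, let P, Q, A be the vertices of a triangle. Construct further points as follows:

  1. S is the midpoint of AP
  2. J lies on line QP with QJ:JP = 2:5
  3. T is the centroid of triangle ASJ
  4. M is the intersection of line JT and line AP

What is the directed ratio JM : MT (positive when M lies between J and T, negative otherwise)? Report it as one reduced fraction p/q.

Work in coordinates with P = (0, 0), Q = (1, 0), A = (0, 1).
1. S is the midpoint of AP ⇒ S = (0, 1/2)
2. J lies on line QP with QJ:JP = 2:5 ⇒ J = (5/7, 0)
3. T is the centroid of triangle ASJ ⇒ T = (5/21, 1/2)
4. M is the intersection of line JT and line AP ⇒ M = (0, 3/4)
M = J + t·(T−J) with t = 3/2, so JM:MT = t:(1−t) = 3/2:-1/2

JM:MT = -3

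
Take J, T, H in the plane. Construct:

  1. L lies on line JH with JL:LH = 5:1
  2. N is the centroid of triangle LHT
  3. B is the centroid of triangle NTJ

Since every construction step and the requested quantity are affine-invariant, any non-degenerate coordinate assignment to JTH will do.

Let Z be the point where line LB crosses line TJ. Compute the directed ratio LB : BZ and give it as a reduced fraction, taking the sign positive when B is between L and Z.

Set J = (0, 0), T = (1, 0), H = (0, 1); any affine frame gives the same invariant.
1. L lies on line JH with JL:LH = 5:1 ⇒ L = (0, 5/6)
2. N is the centroid of triangle LHT ⇒ N = (1/3, 11/18)
3. B is the centroid of triangle NTJ ⇒ B = (4/9, 11/54)
line LB meets TJ at Z = (10/17, 0)
B = L + t·(Z−L) with t = 34/45, so LB:BZ = 34/45:11/45

LB:BZ = 34/11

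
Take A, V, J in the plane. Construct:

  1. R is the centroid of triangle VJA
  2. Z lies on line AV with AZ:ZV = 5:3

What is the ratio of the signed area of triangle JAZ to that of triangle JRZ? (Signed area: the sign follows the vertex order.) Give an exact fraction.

Assign A = (0, 0), V = (1, 0), J = (0, 1) — the answer is frame-independent, so this choice is without loss of generality.
1. R is the centroid of triangle VJA ⇒ R = (1/3, 1/3)
2. Z lies on line AV with AZ:ZV = 5:3 ⇒ Z = (5/8, 0)
2·[JAZ] = 5/8, 2·[JRZ] = 1/12
[JAZ]:[JRZ] = 5/8:1/12 = 15/2

[JAZ]:[JRZ] = 15/2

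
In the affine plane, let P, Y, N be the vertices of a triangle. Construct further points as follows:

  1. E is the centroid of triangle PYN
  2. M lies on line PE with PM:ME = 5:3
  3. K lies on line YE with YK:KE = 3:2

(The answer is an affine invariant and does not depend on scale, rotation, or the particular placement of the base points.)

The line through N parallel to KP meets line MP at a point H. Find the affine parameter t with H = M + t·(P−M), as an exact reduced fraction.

Assign P = (0, 0), Y = (1, 0), N = (0, 1) — the answer is frame-independent, so this choice is without loss of generality.
1. E is the centroid of triangle PYN ⇒ E = (1/3, 1/3)
2. M lies on line PE with PM:ME = 5:3 ⇒ M = (5/24, 5/24)
3. K lies on line YE with YK:KE = 3:2 ⇒ K = (3/5, 1/5)
through N parallel to KP: direction (-3/5, -1/5); meets MP at H = (3/2, 3/2)
H = M + t·(P−M) with t = -31/5

t = -31/5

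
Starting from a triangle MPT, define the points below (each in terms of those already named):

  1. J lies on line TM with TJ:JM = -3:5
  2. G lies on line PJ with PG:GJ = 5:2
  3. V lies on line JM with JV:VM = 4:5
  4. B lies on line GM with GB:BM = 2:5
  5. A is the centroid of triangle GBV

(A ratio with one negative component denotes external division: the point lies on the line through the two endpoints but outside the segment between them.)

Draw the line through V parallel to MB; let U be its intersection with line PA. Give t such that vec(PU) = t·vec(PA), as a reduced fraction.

t = 33/29

Choose coordinates M = (0, 0), P = (1, 0), T = (0, 1).
1. J lies on line TM with TJ:JM = -3:5 ⇒ J = (0, 5/2)
2. G lies on line PJ with PG:GJ = 5:2 ⇒ G = (2/7, 25/14)
3. V lies on line JM with JV:VM = 4:5 ⇒ V = (0, 25/18)
4. B lies on line GM with GB:BM = 2:5 ⇒ B = (10/49, 125/98)
5. A is the centroid of triangle GBV ⇒ A = (8/49, 3925/2646)
through V parallel to MB: direction (10/49, 125/98); meets PA at U = (68/1421, 43175/25578)
U = P + t·(A−P) with t = 33/29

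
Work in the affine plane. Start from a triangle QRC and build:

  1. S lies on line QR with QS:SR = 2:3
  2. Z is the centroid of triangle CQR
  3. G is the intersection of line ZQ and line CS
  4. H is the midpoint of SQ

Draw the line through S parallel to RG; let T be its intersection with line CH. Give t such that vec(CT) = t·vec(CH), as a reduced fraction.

t = 21/23

Set Q = (0, 0), R = (1, 0), C = (0, 1); any affine frame gives the same invariant.
1. S lies on line QR with QS:SR = 2:3 ⇒ S = (2/5, 0)
2. Z is the centroid of triangle CQR ⇒ Z = (1/3, 1/3)
3. G is the intersection of line ZQ and line CS ⇒ G = (2/7, 2/7)
4. H is the midpoint of SQ ⇒ H = (1/5, 0)
through S parallel to RG: direction (-5/7, 2/7); meets CH at T = (21/115, 2/23)
T = C + t·(H−C) with t = 21/23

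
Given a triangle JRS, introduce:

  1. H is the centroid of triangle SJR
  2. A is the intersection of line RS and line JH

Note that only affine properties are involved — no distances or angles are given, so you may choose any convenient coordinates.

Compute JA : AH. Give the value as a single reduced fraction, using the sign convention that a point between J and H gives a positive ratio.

Choose coordinates J = (0, 0), R = (1, 0), S = (0, 1).
1. H is the centroid of triangle SJR ⇒ H = (1/3, 1/3)
2. A is the intersection of line RS and line JH ⇒ A = (1/2, 1/2)
A = J + t·(H−J) with t = 3/2, so JA:AH = t:(1−t) = 3/2:-1/2

JA:AH = -3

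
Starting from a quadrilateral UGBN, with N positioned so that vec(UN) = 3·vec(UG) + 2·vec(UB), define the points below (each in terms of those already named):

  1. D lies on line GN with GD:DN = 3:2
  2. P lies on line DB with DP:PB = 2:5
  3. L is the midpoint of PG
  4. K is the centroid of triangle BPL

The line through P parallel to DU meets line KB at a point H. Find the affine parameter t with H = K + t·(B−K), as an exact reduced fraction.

t = -23/142

Assign U = (0, 0), G = (1, 0), B = (0, 1), N = (3, 2) — the answer is frame-independent, so this choice is without loss of generality.
1. D lies on line GN with GD:DN = 3:2 ⇒ D = (11/5, 6/5)
2. P lies on line DB with DP:PB = 2:5 ⇒ P = (11/7, 8/7)
3. L is the midpoint of PG ⇒ L = (9/7, 4/7)
4. K is the centroid of triangle BPL ⇒ K = (20/21, 19/21)
through P parallel to DU: direction (-11/5, -6/5); meets KB at H = (550/497, 442/497)
H = K + t·(B−K) with t = -23/142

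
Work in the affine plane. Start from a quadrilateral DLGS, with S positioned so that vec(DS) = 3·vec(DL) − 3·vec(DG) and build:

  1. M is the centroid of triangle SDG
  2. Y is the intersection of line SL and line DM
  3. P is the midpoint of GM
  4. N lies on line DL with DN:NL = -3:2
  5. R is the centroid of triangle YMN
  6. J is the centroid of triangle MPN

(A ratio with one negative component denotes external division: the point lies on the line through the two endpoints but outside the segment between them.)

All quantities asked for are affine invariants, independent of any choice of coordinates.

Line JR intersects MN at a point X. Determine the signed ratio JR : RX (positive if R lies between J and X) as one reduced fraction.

JR:RX = -9/4

Assign D = (0, 0), L = (1, 0), G = (0, 1), S = (3, -3) — the answer is frame-independent, so this choice is without loss of generality.
1. M is the centroid of triangle SDG ⇒ M = (1, -2/3)
2. Y is the intersection of line SL and line DM ⇒ Y = (9/5, -6/5)
3. P is the midpoint of GM ⇒ P = (1/2, 1/6)
4. N lies on line DL with DN:NL = -3:2 ⇒ N = (3, 0)
5. R is the centroid of triangle YMN ⇒ R = (29/15, -28/45)
6. J is the centroid of triangle MPN ⇒ J = (3/2, -1/6)
line JR meets MN at X = (47/27, -34/81)
R = J + t·(X−J) with t = 9/5, so JR:RX = 9/5:-4/5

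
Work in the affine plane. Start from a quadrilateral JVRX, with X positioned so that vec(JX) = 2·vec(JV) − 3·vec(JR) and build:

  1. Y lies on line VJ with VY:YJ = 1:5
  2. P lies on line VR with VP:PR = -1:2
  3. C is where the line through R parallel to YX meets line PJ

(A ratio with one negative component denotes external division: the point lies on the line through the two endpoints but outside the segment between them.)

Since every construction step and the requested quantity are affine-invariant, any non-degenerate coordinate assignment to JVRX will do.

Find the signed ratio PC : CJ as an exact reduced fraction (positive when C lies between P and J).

Set J = (0, 0), V = (1, 0), R = (0, 1), X = (2, -3); any affine frame gives the same invariant.
1. Y lies on line VJ with VY:YJ = 1:5 ⇒ Y = (5/6, 0)
2. P lies on line VR with VP:PR = -1:2 ⇒ P = (2, -1)
3. C is where the line through R parallel to YX meets line PJ ⇒ C = (14/29, -7/29)
C = P + t·(J−P) with t = 22/29, so PC:CJ = t:(1−t) = 22/29:7/29

PC:CJ = 22/7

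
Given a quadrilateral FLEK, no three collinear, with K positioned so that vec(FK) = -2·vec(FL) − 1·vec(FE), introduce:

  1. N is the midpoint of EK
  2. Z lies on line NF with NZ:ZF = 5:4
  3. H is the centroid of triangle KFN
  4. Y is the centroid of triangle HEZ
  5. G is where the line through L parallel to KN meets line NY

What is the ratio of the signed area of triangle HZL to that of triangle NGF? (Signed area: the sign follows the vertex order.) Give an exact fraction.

Work in coordinates with F = (0, 0), L = (1, 0), E = (0, 1), K = (-2, -1).
1. N is the midpoint of EK ⇒ N = (-1, 0)
2. Z lies on line NF with NZ:ZF = 5:4 ⇒ Z = (-4/9, 0)
3. H is the centroid of triangle KFN ⇒ H = (-1, -1/3)
4. Y is the centroid of triangle HEZ ⇒ Y = (-13/27, 2/9)
5. G is where the line through L parallel to KN meets line NY ⇒ G = (5/2, 3/2)
2·[HZL] = -13/27, 2·[NGF] = -3/2
[HZL]:[NGF] = -13/27:-3/2 = 26/81

[HZL]:[NGF] = 26/81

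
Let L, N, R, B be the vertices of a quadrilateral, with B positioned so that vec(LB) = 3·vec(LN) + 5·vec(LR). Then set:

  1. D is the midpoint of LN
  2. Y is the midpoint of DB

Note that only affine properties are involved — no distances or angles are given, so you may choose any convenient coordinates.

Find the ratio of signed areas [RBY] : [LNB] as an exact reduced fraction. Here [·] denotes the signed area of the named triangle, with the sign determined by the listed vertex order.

Choose coordinates L = (0, 0), N = (1, 0), R = (0, 1), B = (3, 5).
1. D is the midpoint of LN ⇒ D = (1/2, 0)
2. Y is the midpoint of DB ⇒ Y = (7/4, 5/2)
2·[RBY] = -5/2, 2·[LNB] = 5
[RBY]:[LNB] = -5/2:5 = -1/2

[RBY]:[LNB] = -1/2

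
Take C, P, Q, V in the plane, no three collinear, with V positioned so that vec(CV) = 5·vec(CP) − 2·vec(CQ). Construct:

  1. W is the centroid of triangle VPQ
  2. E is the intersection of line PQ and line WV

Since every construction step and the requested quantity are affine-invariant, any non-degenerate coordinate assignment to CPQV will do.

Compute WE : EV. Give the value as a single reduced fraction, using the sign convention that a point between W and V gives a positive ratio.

Set C = (0, 0), P = (1, 0), Q = (0, 1), V = (5, -2); any affine frame gives the same invariant.
1. W is the centroid of triangle VPQ ⇒ W = (2, -1/3)
2. E is the intersection of line PQ and line WV ⇒ E = (1/2, 1/2)
E = W + t·(V−W) with t = -1/2, so WE:EV = t:(1−t) = -1/2:3/2

WE:EV = -1/3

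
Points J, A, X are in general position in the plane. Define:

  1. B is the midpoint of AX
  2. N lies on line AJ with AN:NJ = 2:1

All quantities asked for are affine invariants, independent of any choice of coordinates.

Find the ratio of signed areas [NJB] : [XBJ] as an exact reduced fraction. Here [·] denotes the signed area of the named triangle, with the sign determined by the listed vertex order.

[NJB]:[XBJ] = 1/3

Set J = (0, 0), A = (1, 0), X = (0, 1); any affine frame gives the same invariant.
1. B is the midpoint of AX ⇒ B = (1/2, 1/2)
2. N lies on line AJ with AN:NJ = 2:1 ⇒ N = (1/3, 0)
2·[NJB] = -1/6, 2·[XBJ] = -1/2
[NJB]:[XBJ] = -1/6:-1/2 = 1/3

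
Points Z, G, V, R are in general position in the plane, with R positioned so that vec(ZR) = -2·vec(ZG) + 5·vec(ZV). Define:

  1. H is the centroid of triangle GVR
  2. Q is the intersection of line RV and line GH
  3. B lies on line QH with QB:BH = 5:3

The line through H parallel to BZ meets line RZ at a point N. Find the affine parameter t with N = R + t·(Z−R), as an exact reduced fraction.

t = 53/44

Assign Z = (0, 0), G = (1, 0), V = (0, 1), R = (-2, 5) — the answer is frame-independent, so this choice is without loss of generality.
1. H is the centroid of triangle GVR ⇒ H = (-1/3, 2)
2. Q is the intersection of line RV and line GH ⇒ Q = (-1, 3)
3. B lies on line QH with QB:BH = 5:3 ⇒ B = (-7/12, 19/8)
through H parallel to BZ: direction (7/12, -19/8); meets RZ at N = (9/22, -45/44)
N = R + t·(Z−R) with t = 53/44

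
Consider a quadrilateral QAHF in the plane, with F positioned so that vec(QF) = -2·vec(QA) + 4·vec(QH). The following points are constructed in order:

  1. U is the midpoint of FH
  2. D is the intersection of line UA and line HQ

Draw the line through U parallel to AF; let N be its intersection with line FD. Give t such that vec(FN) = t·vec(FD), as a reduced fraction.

Choose coordinates Q = (0, 0), A = (1, 0), H = (0, 1), F = (-2, 4).
1. U is the midpoint of FH ⇒ U = (-1, 5/2)
2. D is the intersection of line UA and line HQ ⇒ D = (0, 5/4)
through U parallel to AF: direction (-3, 4); meets FD at N = (2, -3/2)
N = F + t·(D−F) with t = 2

t = 2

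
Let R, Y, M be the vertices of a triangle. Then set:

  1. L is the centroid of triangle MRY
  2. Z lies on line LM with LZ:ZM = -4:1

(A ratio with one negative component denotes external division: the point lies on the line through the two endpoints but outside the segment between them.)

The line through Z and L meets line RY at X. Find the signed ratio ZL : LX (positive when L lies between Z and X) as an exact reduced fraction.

ZL:LX = 8/3

Set R = (0, 0), Y = (1, 0), M = (0, 1); any affine frame gives the same invariant.
1. L is the centroid of triangle MRY ⇒ L = (1/3, 1/3)
2. Z lies on line LM with LZ:ZM = -4:1 ⇒ Z = (-1/9, 11/9)
line ZL meets RY at X = (1/2, 0)
L = Z + t·(X−Z) with t = 8/11, so ZL:LX = 8/11:3/11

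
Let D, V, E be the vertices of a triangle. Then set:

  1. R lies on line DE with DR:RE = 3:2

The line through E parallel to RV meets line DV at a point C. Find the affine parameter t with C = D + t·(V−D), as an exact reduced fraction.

Work in coordinates with D = (0, 0), V = (1, 0), E = (0, 1).
1. R lies on line DE with DR:RE = 3:2 ⇒ R = (0, 3/5)
through E parallel to RV: direction (1, -3/5); meets DV at C = (5/3, 0)
C = D + t·(V−D) with t = 5/3

t = 5/3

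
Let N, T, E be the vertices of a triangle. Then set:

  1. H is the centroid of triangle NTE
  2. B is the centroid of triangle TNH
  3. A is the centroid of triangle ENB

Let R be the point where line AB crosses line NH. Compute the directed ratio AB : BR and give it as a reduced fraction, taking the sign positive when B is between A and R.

Choose coordinates N = (0, 0), T = (1, 0), E = (0, 1).
1. H is the centroid of triangle NTE ⇒ H = (1/3, 1/3)
2. B is the centroid of triangle TNH ⇒ B = (4/9, 1/9)
3. A is the centroid of triangle ENB ⇒ A = (4/27, 10/27)
line AB meets NH at R = (4/15, 4/15)
B = A + t·(R−A) with t = 5/2, so AB:BR = 5/2:-3/2

AB:BR = -5/3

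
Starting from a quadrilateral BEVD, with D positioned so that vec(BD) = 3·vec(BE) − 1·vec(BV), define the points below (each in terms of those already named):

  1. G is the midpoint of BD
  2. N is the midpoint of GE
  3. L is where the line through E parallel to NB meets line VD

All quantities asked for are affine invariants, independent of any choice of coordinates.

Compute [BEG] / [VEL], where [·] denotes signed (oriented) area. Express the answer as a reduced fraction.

Assign B = (0, 0), E = (1, 0), V = (0, 1), D = (3, -1) — the answer is frame-independent, so this choice is without loss of generality.
1. G is the midpoint of BD ⇒ G = (3/2, -1/2)
2. N is the midpoint of GE ⇒ N = (5/4, -1/4)
3. L is where the line through E parallel to NB meets line VD ⇒ L = (12/7, -1/7)
2·[BEG] = -1/2, 2·[VEL] = 4/7
[BEG]:[VEL] = -1/2:4/7 = -7/8

[BEG]:[VEL] = -7/8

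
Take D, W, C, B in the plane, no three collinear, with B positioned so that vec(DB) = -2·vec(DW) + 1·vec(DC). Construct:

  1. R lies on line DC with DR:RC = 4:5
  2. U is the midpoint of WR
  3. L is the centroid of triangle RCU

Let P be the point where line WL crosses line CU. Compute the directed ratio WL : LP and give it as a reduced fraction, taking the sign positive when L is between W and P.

Set D = (0, 0), W = (1, 0), C = (0, 1), B = (-2, 1); any affine frame gives the same invariant.
1. R lies on line DC with DR:RC = 4:5 ⇒ R = (0, 4/9)
2. U is the midpoint of WR ⇒ U = (1/2, 2/9)
3. L is the centroid of triangle RCU ⇒ L = (1/6, 5/9)
line WL meets CU at P = (3/8, 5/12)
L = W + t·(P−W) with t = 4/3, so WL:LP = 4/3:-1/3

WL:LP = -4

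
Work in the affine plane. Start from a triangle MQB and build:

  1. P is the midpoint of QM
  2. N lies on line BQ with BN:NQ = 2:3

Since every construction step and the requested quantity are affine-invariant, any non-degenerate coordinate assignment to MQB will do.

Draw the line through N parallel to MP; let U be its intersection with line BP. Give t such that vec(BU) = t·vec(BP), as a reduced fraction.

t = 2/5

Choose coordinates M = (0, 0), Q = (1, 0), B = (0, 1).
1. P is the midpoint of QM ⇒ P = (1/2, 0)
2. N lies on line BQ with BN:NQ = 2:3 ⇒ N = (2/5, 3/5)
through N parallel to MP: direction (1/2, 0); meets BP at U = (1/5, 3/5)
U = B + t·(P−B) with t = 2/5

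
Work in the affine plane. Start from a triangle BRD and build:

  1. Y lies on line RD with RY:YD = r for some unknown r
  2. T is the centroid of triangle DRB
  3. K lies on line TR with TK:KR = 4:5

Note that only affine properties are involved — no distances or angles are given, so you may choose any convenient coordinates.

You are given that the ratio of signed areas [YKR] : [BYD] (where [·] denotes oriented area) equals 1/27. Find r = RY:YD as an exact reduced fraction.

r = 1/5

Assign B = (0, 0), R = (1, 0), D = (0, 1) — the answer is frame-independent, so this choice is without loss of generality.
1. With RY:YD = r, write λ = r/(r+1) so Y = R + λ·(D−R); Y is affine-linear in λ
2. T is the centroid of triangle DRB ⇒ T = (1/3, 1/3)
3. K lies on line TR with TK:KR = 4:5 ⇒ K = (17/27, 5/27)
Every point depending on Y is an affine combination of Y and λ-independent points, so each such coordinate is linear in λ; the λ² term in each signed area is a multiple of (D−R)×(D−R) = 0, so 2·[YKR] and 2·[BYD] are each linear in λ. Evaluating at λ=0 and λ=1:
  2·[YKR] = 5/27·λ,   2·[BYD] = −λ + 1
So [YKR]:[BYD] = (5/27·λ) / (−λ + 1). Setting this equal to 1/27:
  5/27·λ = 1/27·(−λ + 1)  ⇒  λ = 1/6
Then r = λ/(1−λ) = (1/6)/(5/6) = 1/5. Check: with r = 1/5, Y = (5/6, 1/6) and [YKR]:[BYD] = 1/27 as required.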